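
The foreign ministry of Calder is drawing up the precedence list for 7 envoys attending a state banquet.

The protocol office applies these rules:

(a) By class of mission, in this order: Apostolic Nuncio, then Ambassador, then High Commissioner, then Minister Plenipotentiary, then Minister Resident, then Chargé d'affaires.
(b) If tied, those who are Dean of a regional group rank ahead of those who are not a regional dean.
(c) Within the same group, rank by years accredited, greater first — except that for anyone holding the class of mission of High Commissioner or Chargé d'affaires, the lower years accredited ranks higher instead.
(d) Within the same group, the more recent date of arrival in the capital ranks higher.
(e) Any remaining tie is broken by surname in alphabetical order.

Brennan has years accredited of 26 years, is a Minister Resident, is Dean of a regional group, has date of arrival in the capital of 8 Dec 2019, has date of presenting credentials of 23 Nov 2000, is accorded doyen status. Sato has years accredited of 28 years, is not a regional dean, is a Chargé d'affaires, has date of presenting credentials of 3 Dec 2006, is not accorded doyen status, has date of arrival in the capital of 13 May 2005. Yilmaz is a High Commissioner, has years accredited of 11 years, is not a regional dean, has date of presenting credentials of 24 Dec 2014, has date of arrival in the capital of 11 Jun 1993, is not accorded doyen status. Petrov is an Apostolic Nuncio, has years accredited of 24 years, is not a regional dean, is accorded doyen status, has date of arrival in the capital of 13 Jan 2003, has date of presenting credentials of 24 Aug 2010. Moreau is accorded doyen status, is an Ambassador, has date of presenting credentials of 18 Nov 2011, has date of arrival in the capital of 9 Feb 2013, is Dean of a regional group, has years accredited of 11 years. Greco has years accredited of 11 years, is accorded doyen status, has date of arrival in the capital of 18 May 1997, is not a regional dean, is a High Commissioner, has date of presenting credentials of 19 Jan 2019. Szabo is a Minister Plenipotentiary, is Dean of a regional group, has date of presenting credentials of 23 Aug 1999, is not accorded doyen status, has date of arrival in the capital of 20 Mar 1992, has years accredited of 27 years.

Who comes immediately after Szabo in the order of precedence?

By class of mission: Petrov (Apostolic Nuncio); then Moreau (Ambassador); then Greco and Yilmaz (High Commissioner); then Szabo (Minister Plenipotentiary); then Brennan (Minister Resident); then Sato (Chargé d'affaires).
Greco and Yilmaz are each not a regional dean, so the next rule applies.
Greco and Yilmaz both have years accredited 11 years, so the next rule applies.
Among Greco and Yilmaz, by date of arrival in the capital (later first): Greco (18 May 1997) before Yilmaz (11 Jun 1993).
Order: Petrov, Moreau, Greco, Yilmaz, Szabo, Brennan, Sato.

Brennan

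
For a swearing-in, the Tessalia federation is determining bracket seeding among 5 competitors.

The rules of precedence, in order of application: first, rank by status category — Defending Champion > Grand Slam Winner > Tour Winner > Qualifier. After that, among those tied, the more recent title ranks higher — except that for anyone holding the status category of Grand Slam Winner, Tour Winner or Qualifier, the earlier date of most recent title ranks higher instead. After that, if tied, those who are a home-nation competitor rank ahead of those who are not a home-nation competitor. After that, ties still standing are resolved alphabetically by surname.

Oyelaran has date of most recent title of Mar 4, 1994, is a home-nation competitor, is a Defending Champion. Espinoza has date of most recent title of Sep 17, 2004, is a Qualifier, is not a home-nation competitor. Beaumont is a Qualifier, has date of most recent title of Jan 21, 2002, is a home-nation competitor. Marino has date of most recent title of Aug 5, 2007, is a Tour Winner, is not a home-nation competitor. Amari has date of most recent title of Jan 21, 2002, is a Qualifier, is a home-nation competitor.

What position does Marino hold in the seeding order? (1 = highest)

By status category: Oyelaran (Defending Champion); then Marino (Tour Winner); then Amari, Beaumont and Espinoza (Qualifier).
Among Amari, Beaumont and Espinoza, by date of most recent title (earlier first) (reversed rule for this group): Amari and Beaumont (Jan 21, 2002) before Espinoza (Sep 17, 2004).
Amari and Beaumont are each a home-nation competitor, so the next rule applies.
Among Amari and Beaumont, alphabetically by surname: Amari before Beaumont.
Order: Oyelaran, Marino, Amari, Beaumont, Espinoza. So position 2.

2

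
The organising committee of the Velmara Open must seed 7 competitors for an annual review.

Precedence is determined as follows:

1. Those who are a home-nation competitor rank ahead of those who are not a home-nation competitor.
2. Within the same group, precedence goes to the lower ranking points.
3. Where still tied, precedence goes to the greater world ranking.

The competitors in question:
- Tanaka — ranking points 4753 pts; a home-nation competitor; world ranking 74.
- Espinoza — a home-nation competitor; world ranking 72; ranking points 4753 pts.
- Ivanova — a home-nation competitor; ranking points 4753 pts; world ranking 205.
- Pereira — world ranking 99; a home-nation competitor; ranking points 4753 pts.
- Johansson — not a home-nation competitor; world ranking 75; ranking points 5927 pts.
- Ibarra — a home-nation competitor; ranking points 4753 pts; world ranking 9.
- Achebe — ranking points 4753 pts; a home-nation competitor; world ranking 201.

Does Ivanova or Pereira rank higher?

By the first rule: Ivanova, Achebe, Pereira, Tanaka, Espinoza and Ibarra (each a home-nation competitor); then Johansson (not a home-nation competitor).
Ivanova, Achebe, Pereira, Tanaka, Espinoza and Ibarra all have ranking points 4753 pts, so the next rule applies.
Among Ivanova, Achebe, Pereira, Tanaka, Espinoza and Ibarra, by world ranking (higher first): Ivanova (205) before Achebe (201) before Pereira (99) before Tanaka (74) before Espinoza (72) before Ibarra (9).
So Ivanova takes precedence.

Ivanova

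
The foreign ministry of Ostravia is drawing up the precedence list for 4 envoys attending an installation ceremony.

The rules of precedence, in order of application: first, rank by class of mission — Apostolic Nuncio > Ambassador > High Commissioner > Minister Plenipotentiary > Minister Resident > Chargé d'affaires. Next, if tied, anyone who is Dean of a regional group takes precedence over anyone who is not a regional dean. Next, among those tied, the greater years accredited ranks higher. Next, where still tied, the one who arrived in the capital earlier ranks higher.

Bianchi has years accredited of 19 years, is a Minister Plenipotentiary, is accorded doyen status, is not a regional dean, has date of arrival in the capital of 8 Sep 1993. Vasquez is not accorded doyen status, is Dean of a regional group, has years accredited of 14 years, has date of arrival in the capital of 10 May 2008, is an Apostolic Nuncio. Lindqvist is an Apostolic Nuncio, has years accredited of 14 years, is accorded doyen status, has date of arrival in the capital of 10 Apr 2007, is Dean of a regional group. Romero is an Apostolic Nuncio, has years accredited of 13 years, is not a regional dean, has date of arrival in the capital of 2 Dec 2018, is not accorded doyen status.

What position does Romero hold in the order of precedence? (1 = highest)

3

By class of mission: Lindqvist, Vasquez and Romero (Apostolic Nuncio); then Bianchi (Minister Plenipotentiary).
Among Lindqvist, Vasquez and Romero, Dean of a regional group before not a regional dean: Lindqvist and Vasquez (Dean of a regional group) before Romero (not a regional dean).
Lindqvist and Vasquez both have years accredited 14 years, so the next rule applies.
Among Lindqvist and Vasquez, by date of arrival in the capital (earlier first): Lindqvist (10 Apr 2007) before Vasquez (10 May 2008).
Order: Lindqvist, Vasquez, Romero, Bianchi. So position 3.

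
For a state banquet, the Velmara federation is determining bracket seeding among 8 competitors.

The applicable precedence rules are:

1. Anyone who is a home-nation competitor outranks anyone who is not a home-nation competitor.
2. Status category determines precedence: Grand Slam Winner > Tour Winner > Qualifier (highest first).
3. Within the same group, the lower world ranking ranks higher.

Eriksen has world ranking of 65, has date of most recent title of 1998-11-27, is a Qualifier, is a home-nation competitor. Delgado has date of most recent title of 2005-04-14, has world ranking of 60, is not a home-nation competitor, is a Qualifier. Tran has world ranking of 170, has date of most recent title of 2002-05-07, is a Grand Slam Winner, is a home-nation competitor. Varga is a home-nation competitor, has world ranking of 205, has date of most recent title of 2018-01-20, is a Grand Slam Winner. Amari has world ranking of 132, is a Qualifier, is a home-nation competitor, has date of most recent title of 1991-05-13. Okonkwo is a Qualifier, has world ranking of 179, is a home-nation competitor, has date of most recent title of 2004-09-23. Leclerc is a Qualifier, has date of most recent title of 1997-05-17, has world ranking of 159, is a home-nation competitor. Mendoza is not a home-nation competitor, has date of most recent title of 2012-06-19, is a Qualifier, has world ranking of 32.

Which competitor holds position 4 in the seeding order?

By the first rule: Tran, Varga, Eriksen, Amari, Leclerc and Okonkwo (each a home-nation competitor); then Mendoza and Delgado (both not a home-nation competitor).
Among Tran, Varga, Eriksen, Amari, Leclerc and Okonkwo, by status category: Tran and Varga (Grand Slam Winner) before Eriksen, Amari, Leclerc and Okonkwo (Qualifier).
Among Tran and Varga, by world ranking (lower first): Tran (170) before Varga (205).
Among Eriksen, Amari, Leclerc and Okonkwo, by world ranking (lower first): Eriksen (65) before Amari (132) before Leclerc (159) before Okonkwo (179).
Mendoza and Delgado are each Qualifier, so the next rule applies.
Among Mendoza and Delgado, by world ranking (lower first): Mendoza (32) before Delgado (60).
Order: Tran, Varga, Eriksen, Amari, Leclerc, Okonkwo, Mendoza, Delgado.

Amari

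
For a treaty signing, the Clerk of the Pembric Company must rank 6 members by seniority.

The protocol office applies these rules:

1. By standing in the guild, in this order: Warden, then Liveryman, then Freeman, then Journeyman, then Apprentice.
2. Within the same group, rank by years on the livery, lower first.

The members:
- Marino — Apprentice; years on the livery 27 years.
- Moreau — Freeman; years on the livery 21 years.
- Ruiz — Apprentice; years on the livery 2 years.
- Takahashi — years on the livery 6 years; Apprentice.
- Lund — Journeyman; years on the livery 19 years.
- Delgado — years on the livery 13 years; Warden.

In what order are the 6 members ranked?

By standing in the guild: Delgado (Warden); then Moreau (Freeman); then Lund (Journeyman); then Ruiz, Takahashi and Marino (Apprentice).
Among Ruiz, Takahashi and Marino, by years on the livery (lower first): Ruiz (2 years) before Takahashi (6 years) before Marino (27 years).
Full order: Delgado, Moreau, Lund, Ruiz, Takahashi, Marino.

Delgado, Moreau, Lund, Ruiz, Takahashi, Marino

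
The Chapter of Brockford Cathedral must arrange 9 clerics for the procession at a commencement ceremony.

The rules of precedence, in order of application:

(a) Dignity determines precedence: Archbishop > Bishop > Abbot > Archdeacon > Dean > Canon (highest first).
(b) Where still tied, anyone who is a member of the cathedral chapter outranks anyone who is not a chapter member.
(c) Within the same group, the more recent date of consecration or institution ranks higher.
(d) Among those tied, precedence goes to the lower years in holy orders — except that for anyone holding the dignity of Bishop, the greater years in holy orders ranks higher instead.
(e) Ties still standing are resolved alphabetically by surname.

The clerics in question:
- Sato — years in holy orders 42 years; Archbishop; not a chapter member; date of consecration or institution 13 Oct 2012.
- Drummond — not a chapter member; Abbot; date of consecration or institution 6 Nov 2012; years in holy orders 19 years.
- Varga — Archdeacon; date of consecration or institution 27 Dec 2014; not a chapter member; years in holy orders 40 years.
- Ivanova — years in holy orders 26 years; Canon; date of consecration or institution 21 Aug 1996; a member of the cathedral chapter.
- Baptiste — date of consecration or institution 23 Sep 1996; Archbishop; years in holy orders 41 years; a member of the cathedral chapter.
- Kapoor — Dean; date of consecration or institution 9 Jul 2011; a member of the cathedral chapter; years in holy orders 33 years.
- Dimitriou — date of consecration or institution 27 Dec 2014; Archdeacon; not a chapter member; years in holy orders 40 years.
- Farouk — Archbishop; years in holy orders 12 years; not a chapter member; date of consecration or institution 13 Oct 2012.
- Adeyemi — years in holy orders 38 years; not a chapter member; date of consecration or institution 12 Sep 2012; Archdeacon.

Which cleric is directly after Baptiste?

By dignity: Baptiste, Farouk and Sato (Archbishop); then Drummond (Abbot); then Dimitriou, Varga and Adeyemi (Archdeacon); then Kapoor (Dean); then Ivanova (Canon).
Among Baptiste, Farouk and Sato, a member of the cathedral chapter before not a chapter member: Baptiste (a member of the cathedral chapter) before Farouk and Sato (not a chapter member).
Farouk and Sato both have date of consecration or institution 13 Oct 2012, so the next rule applies.
Among Farouk and Sato, by years in holy orders (lower first): Farouk (12 years) before Sato (42 years).
Dimitriou, Varga and Adeyemi are each not a chapter member, so the next rule applies.
Among Dimitriou, Varga and Adeyemi, by date of consecration or institution (later first): Dimitriou and Varga (27 Dec 2014) before Adeyemi (12 Sep 2012).
Dimitriou and Varga both have years in holy orders 40 years, so the next rule applies.
Among Dimitriou and Varga, alphabetically by surname: Dimitriou before Varga.
Order: Baptiste, Farouk, Sato, Drummond, Dimitriou, Varga, Adeyemi, Kapoor, Ivanova.

Farouk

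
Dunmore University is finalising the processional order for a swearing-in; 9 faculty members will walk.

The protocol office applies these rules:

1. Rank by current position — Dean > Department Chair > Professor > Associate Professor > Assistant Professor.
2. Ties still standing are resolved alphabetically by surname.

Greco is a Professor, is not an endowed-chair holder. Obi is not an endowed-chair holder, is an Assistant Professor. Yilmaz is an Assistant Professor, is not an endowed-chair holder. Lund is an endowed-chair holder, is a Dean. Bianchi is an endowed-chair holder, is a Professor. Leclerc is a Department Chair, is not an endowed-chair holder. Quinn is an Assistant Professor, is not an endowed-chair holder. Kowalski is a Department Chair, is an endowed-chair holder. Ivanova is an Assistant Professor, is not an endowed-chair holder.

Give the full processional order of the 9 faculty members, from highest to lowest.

Lund, Kowalski, Leclerc, Bianchi, Greco, Ivanova, Obi, Quinn, Yilmaz

By current position: Lund (Dean); then Kowalski and Leclerc (Department Chair); then Bianchi and Greco (Professor); then Ivanova, Obi, Quinn and Yilmaz (Assistant Professor).
Among Kowalski and Leclerc, alphabetically by surname: Kowalski before Leclerc.
Among Bianchi and Greco, alphabetically by surname: Bianchi before Greco.
Among Ivanova, Obi, Quinn and Yilmaz, alphabetically by surname: Ivanova before Obi before Quinn before Yilmaz.
Full order: Lund, Kowalski, Leclerc, Bianchi, Greco, Ivanova, Obi, Quinn, Yilmaz.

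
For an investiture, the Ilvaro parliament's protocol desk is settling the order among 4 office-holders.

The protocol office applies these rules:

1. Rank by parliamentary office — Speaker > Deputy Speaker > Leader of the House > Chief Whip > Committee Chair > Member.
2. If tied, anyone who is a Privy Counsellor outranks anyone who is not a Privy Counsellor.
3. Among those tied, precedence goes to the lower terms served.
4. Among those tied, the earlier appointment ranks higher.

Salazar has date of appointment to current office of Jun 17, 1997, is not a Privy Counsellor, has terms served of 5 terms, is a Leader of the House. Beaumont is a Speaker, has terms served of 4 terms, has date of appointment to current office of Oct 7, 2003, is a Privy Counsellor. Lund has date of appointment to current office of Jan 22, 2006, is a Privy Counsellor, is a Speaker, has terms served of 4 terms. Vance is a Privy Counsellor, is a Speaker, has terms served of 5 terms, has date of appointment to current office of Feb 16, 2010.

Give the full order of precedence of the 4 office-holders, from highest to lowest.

Beaumont, Lund, Vance, Salazar

By parliamentary office: Beaumont, Lund and Vance (Speaker); then Salazar (Leader of the House).
Beaumont, Lund and Vance are each a Privy Counsellor, so the next rule applies.
Among Beaumont, Lund and Vance, by terms served (lower first): Beaumont and Lund (4 terms) before Vance (5 terms).
Among Beaumont and Lund, by date of appointment to current office (earlier first): Beaumont (Oct 7, 2003) before Lund (Jan 22, 2006).
Full order: Beaumont, Lund, Vance, Salazar.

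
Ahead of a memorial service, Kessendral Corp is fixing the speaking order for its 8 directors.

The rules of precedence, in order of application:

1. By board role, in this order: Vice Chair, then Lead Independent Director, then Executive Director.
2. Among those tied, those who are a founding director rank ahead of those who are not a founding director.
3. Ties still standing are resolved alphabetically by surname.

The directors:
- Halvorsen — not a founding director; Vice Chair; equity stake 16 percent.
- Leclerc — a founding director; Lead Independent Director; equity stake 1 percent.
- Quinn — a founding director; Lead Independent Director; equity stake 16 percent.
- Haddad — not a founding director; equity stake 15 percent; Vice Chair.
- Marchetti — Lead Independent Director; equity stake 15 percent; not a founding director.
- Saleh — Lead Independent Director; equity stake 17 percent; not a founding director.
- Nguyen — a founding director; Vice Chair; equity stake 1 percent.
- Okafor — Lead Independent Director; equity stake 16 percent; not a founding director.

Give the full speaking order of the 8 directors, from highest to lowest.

Nguyen, Haddad, Halvorsen, Leclerc, Quinn, Marchetti, Okafor, Saleh

By board role: Nguyen, Haddad and Halvorsen (Vice Chair); then Leclerc, Quinn, Marchetti, Okafor and Saleh (Lead Independent Director).
Among Nguyen, Haddad and Halvorsen, a founding director before not a founding director: Nguyen (a founding director) before Haddad and Halvorsen (not a founding director).
Among Haddad and Halvorsen, alphabetically by surname: Haddad before Halvorsen.
Among Leclerc, Quinn, Marchetti, Okafor and Saleh, a founding director before not a founding director: Leclerc and Quinn (a founding director) before Marchetti, Okafor and Saleh (not a founding director).
Among Leclerc and Quinn, alphabetically by surname: Leclerc before Quinn.
Among Marchetti, Okafor and Saleh, alphabetically by surname: Marchetti before Okafor before Saleh.
Full order: Nguyen, Haddad, Halvorsen, Leclerc, Quinn, Marchetti, Okafor, Saleh.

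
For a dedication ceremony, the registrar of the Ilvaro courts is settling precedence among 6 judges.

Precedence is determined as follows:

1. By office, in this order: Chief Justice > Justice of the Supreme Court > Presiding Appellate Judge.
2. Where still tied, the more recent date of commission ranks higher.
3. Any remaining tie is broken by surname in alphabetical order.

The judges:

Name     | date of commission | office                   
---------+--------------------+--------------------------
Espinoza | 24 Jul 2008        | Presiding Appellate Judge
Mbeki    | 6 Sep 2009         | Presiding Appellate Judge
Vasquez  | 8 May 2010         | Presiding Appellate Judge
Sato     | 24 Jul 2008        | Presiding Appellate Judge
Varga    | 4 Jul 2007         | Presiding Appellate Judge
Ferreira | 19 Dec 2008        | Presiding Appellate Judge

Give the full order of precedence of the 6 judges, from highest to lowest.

By office: Vasquez, Mbeki, Ferreira, Espinoza, Sato and Varga (Presiding Appellate Judge).
Among Vasquez, Mbeki, Ferreira, Espinoza, Sato and Varga, by date of commission (later first): Vasquez (8 May 2010) before Mbeki (6 Sep 2009) before Ferreira (19 Dec 2008) before Espinoza and Sato (24 Jul 2008) before Varga (4 Jul 2007).
Among Espinoza and Sato, alphabetically by surname: Espinoza before Sato.
Full order: Vasquez, Mbeki, Ferreira, Espinoza, Sato, Varga.

Vasquez, Mbeki, Ferreira, Espinoza, Sato, Varga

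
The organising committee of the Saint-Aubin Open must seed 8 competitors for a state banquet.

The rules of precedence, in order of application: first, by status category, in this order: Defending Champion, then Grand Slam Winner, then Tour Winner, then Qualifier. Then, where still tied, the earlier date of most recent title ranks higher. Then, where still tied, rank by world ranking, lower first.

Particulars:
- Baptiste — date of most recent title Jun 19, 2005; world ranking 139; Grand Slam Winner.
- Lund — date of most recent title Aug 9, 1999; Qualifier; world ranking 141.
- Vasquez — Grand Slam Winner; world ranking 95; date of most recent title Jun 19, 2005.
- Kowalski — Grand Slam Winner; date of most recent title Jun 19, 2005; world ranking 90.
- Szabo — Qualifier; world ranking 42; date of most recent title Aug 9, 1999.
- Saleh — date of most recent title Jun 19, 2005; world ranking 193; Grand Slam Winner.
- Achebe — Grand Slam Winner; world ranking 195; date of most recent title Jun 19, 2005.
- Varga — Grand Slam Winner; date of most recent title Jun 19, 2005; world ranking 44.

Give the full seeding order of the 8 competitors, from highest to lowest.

Varga, Kowalski, Vasquez, Baptiste, Saleh, Achebe, Szabo, Lund

By status category: Varga, Kowalski, Vasquez, Baptiste, Saleh and Achebe (Grand Slam Winner); then Szabo and Lund (Qualifier).
Varga, Kowalski, Vasquez, Baptiste, Saleh and Achebe all have date of most recent title Jun 19, 2005, so the next rule applies.
Among Varga, Kowalski, Vasquez, Baptiste, Saleh and Achebe, by world ranking (lower first): Varga (44) before Kowalski (90) before Vasquez (95) before Baptiste (139) before Saleh (193) before Achebe (195).
Szabo and Lund both have date of most recent title Aug 9, 1999, so the next rule applies.
Among Szabo and Lund, by world ranking (lower first): Szabo (42) before Lund (141).
Full order: Varga, Kowalski, Vasquez, Baptiste, Saleh, Achebe, Szabo, Lund.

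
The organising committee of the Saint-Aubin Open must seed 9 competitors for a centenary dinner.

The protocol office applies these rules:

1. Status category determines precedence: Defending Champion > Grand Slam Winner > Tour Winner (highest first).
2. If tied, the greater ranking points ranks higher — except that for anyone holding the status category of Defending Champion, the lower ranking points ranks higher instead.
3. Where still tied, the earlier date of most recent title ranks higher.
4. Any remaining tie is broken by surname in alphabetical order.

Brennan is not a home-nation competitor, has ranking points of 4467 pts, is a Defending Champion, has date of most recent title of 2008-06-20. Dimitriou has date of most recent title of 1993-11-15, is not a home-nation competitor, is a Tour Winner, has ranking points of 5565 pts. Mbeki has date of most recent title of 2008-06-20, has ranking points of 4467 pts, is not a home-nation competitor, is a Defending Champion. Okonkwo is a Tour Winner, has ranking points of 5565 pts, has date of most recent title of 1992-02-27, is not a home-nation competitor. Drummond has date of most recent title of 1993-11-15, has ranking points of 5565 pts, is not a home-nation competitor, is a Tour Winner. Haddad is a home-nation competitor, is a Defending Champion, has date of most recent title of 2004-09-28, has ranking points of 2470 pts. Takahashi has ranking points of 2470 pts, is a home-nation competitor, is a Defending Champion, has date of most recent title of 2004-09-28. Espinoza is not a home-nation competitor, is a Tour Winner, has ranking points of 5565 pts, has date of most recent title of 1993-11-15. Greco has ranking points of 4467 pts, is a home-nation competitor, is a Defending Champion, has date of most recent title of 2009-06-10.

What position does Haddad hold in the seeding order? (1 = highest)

By status category: Haddad, Takahashi, Brennan, Mbeki and Greco (Defending Champion); then Okonkwo, Dimitriou, Drummond and Espinoza (Tour Winner).
Among Haddad, Takahashi, Brennan, Mbeki and Greco, by ranking points (lower first) (reversed rule for this group): Haddad and Takahashi (2470 pts) before Brennan, Mbeki and Greco (4467 pts).
Haddad and Takahashi both have date of most recent title 2004-09-28, so the next rule applies.
Among Haddad and Takahashi, alphabetically by surname: Haddad before Takahashi.
Among Brennan, Mbeki and Greco, by date of most recent title (earlier first): Brennan and Mbeki (2008-06-20) before Greco (2009-06-10).
Among Brennan and Mbeki, alphabetically by surname: Brennan before Mbeki.
Okonkwo, Dimitriou, Drummond and Espinoza all have ranking points 5565 pts, so the next rule applies.
Among Okonkwo, Dimitriou, Drummond and Espinoza, by date of most recent title (earlier first): Okonkwo (1992-02-27) before Dimitriou, Drummond and Espinoza (1993-11-15).
Among Dimitriou, Drummond and Espinoza, alphabetically by surname: Dimitriou before Drummond before Espinoza.
Order: Haddad, Takahashi, Brennan, Mbeki, Greco, Okonkwo, Dimitriou, Drummond, Espinoza. So position 1.

1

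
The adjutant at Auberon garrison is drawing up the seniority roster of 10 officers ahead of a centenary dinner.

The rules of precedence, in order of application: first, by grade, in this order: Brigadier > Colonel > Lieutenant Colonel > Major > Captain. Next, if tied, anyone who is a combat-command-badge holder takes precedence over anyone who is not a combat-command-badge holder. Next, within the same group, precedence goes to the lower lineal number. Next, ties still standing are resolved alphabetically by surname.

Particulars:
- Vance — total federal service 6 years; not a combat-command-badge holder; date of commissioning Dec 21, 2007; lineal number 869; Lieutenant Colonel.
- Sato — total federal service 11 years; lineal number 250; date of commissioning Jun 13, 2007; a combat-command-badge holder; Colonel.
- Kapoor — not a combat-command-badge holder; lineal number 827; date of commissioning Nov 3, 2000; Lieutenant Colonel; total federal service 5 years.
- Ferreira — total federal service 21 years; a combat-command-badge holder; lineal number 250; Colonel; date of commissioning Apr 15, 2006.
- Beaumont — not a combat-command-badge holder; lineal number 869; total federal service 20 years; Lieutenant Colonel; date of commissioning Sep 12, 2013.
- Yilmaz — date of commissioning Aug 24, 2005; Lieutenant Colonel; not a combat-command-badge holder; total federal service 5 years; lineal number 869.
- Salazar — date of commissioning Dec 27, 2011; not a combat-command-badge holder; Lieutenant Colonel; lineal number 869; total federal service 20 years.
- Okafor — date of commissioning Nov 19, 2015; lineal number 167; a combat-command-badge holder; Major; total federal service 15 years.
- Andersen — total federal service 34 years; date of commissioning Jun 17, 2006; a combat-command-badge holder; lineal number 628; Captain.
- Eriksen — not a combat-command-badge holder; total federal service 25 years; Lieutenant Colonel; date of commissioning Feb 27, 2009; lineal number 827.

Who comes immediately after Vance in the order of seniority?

Yilmaz

By grade: Ferreira and Sato (Colonel); then Eriksen, Kapoor, Beaumont, Salazar, Vance and Yilmaz (Lieutenant Colonel); then Okafor (Major); then Andersen (Captain).
Ferreira and Sato are each a combat-command-badge holder, so the next rule applies.
Ferreira and Sato both have lineal number 250, so the next rule applies.
Among Ferreira and Sato, alphabetically by surname: Ferreira before Sato.
Eriksen, Kapoor, Beaumont, Salazar, Vance and Yilmaz are each not a combat-command-badge holder, so the next rule applies.
Among Eriksen, Kapoor, Beaumont, Salazar, Vance and Yilmaz, by lineal number (lower first): Eriksen and Kapoor (827) before Beaumont, Salazar, Vance and Yilmaz (869).
Among Eriksen and Kapoor, alphabetically by surname: Eriksen before Kapoor.
Among Beaumont, Salazar, Vance and Yilmaz, alphabetically by surname: Beaumont before Salazar before Vance before Yilmaz.
Order: Ferreira, Sato, Eriksen, Kapoor, Beaumont, Salazar, Vance, Yilmaz, Okafor, Andersen.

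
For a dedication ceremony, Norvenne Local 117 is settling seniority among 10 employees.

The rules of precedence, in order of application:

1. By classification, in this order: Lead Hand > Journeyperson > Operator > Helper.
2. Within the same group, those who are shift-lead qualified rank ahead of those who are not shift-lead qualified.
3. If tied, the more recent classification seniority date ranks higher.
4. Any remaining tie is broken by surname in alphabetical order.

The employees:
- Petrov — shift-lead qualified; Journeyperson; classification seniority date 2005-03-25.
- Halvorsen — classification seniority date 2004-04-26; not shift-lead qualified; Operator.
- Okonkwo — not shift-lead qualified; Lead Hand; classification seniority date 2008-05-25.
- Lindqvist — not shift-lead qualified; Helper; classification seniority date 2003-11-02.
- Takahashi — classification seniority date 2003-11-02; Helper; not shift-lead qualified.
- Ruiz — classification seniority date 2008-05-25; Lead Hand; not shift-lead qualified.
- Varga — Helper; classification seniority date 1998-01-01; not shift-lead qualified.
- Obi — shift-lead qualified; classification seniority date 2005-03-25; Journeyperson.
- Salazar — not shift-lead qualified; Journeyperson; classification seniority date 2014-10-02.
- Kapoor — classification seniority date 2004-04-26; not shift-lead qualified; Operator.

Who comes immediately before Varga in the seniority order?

By classification: Okonkwo and Ruiz (Lead Hand); then Obi, Petrov and Salazar (Journeyperson); then Halvorsen and Kapoor (Operator); then Lindqvist, Takahashi and Varga (Helper).
Okonkwo and Ruiz are each not shift-lead qualified, so the next rule applies.
Okonkwo and Ruiz both have classification seniority date 2008-05-25, so the next rule applies.
Among Okonkwo and Ruiz, alphabetically by surname: Okonkwo before Ruiz.
Among Obi, Petrov and Salazar, shift-lead qualified before not shift-lead qualified: Obi and Petrov (shift-lead qualified) before Salazar (not shift-lead qualified).
Obi and Petrov both have classification seniority date 2005-03-25, so the next rule applies.
Among Obi and Petrov, alphabetically by surname: Obi before Petrov.
Halvorsen and Kapoor are each not shift-lead qualified, so the next rule applies.
Halvorsen and Kapoor both have classification seniority date 2004-04-26, so the next rule applies.
Among Halvorsen and Kapoor, alphabetically by surname: Halvorsen before Kapoor.
Lindqvist, Takahashi and Varga are each not shift-lead qualified, so the next rule applies.
Among Lindqvist, Takahashi and Varga, by classification seniority date (later first): Lindqvist and Takahashi (2003-11-02) before Varga (1998-01-01).
Among Lindqvist and Takahashi, alphabetically by surname: Lindqvist before Takahashi.
Order: Okonkwo, Ruiz, Obi, Petrov, Salazar, Halvorsen, Kapoor, Lindqvist, Takahashi, Varga.

Takahashi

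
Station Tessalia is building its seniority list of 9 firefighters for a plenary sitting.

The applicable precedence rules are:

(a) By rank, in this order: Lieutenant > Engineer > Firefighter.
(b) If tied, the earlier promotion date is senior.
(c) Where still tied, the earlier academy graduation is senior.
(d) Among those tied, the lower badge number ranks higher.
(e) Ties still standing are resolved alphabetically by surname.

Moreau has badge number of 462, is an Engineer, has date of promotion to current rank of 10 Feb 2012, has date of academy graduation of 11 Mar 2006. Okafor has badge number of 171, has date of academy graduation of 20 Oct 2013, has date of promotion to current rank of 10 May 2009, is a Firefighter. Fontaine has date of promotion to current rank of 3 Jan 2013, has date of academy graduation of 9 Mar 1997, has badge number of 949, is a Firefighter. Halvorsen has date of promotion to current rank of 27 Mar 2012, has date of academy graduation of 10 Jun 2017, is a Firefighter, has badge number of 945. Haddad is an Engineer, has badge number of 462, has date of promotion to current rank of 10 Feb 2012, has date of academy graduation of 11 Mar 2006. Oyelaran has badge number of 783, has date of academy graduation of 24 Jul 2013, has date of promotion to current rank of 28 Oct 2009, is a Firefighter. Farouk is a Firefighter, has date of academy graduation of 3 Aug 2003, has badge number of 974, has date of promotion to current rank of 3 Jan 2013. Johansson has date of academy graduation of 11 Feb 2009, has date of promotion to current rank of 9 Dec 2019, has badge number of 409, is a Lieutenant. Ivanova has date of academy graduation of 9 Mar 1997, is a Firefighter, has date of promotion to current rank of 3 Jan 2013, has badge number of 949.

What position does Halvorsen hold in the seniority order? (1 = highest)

6

By rank: Johansson (Lieutenant); then Haddad and Moreau (Engineer); then Okafor, Oyelaran, Halvorsen, Fontaine, Ivanova and Farouk (Firefighter).
Haddad and Moreau both have date of promotion to current rank 10 Feb 2012, so the next rule applies.
Haddad and Moreau both have date of academy graduation 11 Mar 2006, so the next rule applies.
Haddad and Moreau both have badge number 462, so the next rule applies.
Among Haddad and Moreau, alphabetically by surname: Haddad before Moreau.
Among Okafor, Oyelaran, Halvorsen, Fontaine, Ivanova and Farouk, by date of promotion to current rank (earlier first): Okafor (10 May 2009) before Oyelaran (28 Oct 2009) before Halvorsen (27 Mar 2012) before Fontaine, Ivanova and Farouk (3 Jan 2013).
Among Fontaine, Ivanova and Farouk, by date of academy graduation (earlier first): Fontaine and Ivanova (9 Mar 1997) before Farouk (3 Aug 2003).
Fontaine and Ivanova both have badge number 949, so the next rule applies.
Among Fontaine and Ivanova, alphabetically by surname: Fontaine before Ivanova.
Order: Johansson, Haddad, Moreau, Okafor, Oyelaran, Halvorsen, Fontaine, Ivanova, Farouk. So position 6.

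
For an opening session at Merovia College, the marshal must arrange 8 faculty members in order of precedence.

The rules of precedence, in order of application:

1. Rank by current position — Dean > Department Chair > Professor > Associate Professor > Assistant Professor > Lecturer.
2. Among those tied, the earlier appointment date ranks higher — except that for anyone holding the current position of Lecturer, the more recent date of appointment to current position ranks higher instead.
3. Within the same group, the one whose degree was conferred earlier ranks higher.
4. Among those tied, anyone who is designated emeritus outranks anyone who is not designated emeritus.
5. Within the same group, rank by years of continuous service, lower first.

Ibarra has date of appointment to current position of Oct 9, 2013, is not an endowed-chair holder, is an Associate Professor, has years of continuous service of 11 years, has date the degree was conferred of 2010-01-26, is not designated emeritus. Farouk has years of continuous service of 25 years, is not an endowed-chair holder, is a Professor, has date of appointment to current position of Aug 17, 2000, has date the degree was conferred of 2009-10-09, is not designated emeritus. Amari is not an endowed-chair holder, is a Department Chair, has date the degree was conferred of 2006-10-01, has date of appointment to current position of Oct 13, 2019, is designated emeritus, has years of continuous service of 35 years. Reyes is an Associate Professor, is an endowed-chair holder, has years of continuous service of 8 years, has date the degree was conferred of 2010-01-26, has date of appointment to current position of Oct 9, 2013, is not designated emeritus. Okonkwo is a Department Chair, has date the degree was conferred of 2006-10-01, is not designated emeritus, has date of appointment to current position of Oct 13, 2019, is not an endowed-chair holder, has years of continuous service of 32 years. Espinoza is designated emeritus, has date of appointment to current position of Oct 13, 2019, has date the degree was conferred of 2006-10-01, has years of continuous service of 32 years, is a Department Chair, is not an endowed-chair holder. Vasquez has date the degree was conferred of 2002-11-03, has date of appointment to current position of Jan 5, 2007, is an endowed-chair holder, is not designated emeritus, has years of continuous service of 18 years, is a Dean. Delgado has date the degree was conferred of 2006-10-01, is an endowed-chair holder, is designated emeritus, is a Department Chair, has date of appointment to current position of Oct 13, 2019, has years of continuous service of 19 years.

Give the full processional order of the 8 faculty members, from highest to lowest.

Vasquez, Delgado, Espinoza, Amari, Okonkwo, Farouk, Reyes, Ibarra

By current position: Vasquez (Dean); then Delgado, Espinoza, Amari and Okonkwo (Department Chair); then Farouk (Professor); then Reyes and Ibarra (Associate Professor).
Delgado, Espinoza, Amari and Okonkwo all have date of appointment to current position Oct 13, 2019, so the next rule applies.
Delgado, Espinoza, Amari and Okonkwo all have date the degree was conferred 2006-10-01, so the next rule applies.
Among Delgado, Espinoza, Amari and Okonkwo, designated emeritus before not designated emeritus: Delgado, Espinoza and Amari (designated emeritus) before Okonkwo (not designated emeritus).
Among Delgado, Espinoza and Amari, by years of continuous service (lower first): Delgado (19 years) before Espinoza (32 years) before Amari (35 years).
Reyes and Ibarra both have date of appointment to current position Oct 9, 2013, so the next rule applies.
Reyes and Ibarra both have date the degree was conferred 2010-01-26, so the next rule applies.
Reyes and Ibarra are each not designated emeritus, so the next rule applies.
Among Reyes and Ibarra, by years of continuous service (lower first): Reyes (8 years) before Ibarra (11 years).
Full order: Vasquez, Delgado, Espinoza, Amari, Okonkwo, Farouk, Reyes, Ibarra.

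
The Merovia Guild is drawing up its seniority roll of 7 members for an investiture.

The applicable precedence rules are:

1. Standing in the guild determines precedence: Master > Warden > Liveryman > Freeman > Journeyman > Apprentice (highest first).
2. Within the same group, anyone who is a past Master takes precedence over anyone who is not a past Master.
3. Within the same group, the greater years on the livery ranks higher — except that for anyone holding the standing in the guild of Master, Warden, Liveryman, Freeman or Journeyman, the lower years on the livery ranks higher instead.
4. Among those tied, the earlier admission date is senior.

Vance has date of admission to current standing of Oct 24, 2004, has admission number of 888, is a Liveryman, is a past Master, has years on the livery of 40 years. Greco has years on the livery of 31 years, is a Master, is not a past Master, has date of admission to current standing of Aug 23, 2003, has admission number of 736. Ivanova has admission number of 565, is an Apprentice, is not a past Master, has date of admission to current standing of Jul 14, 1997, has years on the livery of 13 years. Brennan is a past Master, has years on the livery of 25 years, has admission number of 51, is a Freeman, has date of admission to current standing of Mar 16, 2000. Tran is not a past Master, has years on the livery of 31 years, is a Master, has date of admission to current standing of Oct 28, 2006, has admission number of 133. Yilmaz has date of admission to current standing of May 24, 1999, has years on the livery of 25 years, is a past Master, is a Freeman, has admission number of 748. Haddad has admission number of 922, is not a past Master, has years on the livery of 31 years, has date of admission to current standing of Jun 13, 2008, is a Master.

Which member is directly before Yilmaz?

By standing in the guild: Greco, Tran and Haddad (Master); then Vance (Liveryman); then Yilmaz and Brennan (Freeman); then Ivanova (Apprentice).
Greco, Tran and Haddad are each not a past Master, so the next rule applies.
Greco, Tran and Haddad all have years on the livery 31 years, so the next rule applies.
Among Greco, Tran and Haddad, by date of admission to current standing (earlier first): Greco (Aug 23, 2003) before Tran (Oct 28, 2006) before Haddad (Jun 13, 2008).
Yilmaz and Brennan are each a past Master, so the next rule applies.
Yilmaz and Brennan both have years on the livery 25 years, so the next rule applies.
Among Yilmaz and Brennan, by date of admission to current standing (earlier first): Yilmaz (May 24, 1999) before Brennan (Mar 16, 2000).
Order: Greco, Tran, Haddad, Vance, Yilmaz, Brennan, Ivanova.

Vance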